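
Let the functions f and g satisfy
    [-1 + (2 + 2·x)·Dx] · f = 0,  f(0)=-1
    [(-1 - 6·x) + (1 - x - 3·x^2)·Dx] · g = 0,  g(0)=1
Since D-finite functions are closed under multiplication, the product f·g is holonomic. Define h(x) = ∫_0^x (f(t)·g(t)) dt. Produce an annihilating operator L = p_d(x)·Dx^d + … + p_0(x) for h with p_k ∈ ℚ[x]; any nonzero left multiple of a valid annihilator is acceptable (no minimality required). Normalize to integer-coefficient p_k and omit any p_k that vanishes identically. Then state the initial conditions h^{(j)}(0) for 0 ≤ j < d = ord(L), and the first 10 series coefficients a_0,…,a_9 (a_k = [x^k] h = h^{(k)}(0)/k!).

f: a_k = -1, -1/2, 1/8, -1/16, 5/128, -7/256, 21/1024, -33/2048, 429/32768, -715/65536, …
g: a_k = 1, 1, 4, 7, 19, 40, 97, 217, 508, 1159, …
Sym-product of L_f,L_g gives L₀ (≤ ord 1).
h=∫h₀ ⇒ L = L₀·Dx.
L = (3 + 13·x + 9·x^2)·Dx + (-2 + 8·x^2 + 6·x^3)·Dx^2  (order 2).
h: a_k = 0, -1, -3/4, -35/24, -143/64, -2819/640, -12509/1536, -117671/7168, -535591/16384, -19865443/294912, …
ICs: h(0) = 0, h′(0) = -1.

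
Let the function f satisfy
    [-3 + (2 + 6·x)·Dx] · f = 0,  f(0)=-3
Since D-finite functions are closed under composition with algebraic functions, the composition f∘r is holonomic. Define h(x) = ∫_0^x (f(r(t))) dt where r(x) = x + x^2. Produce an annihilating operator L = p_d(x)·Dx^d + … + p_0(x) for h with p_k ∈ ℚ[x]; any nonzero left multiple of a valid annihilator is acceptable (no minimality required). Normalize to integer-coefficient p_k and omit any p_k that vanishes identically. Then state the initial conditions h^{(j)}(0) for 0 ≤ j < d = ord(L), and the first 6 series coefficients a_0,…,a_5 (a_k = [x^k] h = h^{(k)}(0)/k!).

L = (-3 - 6·x)·Dx + (2 + 6·x + 6·x^2)·Dx^2  (order 2).
h: a_k = 0, -3, -9/4, -3/8, 27/64, -297/640, …
ICs: h(0) = 0, h′(0) = -3.

f: a_k = -3, -9/2, 27/8, -81/16, 1215/128, -5103/256, …
L₀ from L_f via x↦r, Dx↦r'^{-1}Dx.
h=∫₀ˣh₀: take L = L₀·Dx.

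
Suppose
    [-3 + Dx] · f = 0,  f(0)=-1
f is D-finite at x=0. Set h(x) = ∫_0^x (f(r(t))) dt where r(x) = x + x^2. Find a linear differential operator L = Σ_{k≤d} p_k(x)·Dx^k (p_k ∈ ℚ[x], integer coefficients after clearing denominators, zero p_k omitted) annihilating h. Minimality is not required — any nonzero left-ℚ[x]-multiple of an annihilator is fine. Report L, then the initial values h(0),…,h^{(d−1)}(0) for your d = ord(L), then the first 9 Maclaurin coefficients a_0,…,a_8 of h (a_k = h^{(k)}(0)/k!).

f: a_k = -1, -3, -9/2, -9/2, -27/8, -81/40, -81/80, -243/560, -729/4480, …
L₀ from L_f via x↦r, Dx↦r'^{-1}Dx.
h=∫h₀ ⇒ L = L₀·Dx.
L = (-3 - 6·x)·Dx + Dx^2  (order 2).
h: a_k = 0, -1, -3/2, -5/2, -27/8, -171/40, -387/80, -2871/560, -4509/896, …
ICs: h(0) = 0, h′(0) = -1.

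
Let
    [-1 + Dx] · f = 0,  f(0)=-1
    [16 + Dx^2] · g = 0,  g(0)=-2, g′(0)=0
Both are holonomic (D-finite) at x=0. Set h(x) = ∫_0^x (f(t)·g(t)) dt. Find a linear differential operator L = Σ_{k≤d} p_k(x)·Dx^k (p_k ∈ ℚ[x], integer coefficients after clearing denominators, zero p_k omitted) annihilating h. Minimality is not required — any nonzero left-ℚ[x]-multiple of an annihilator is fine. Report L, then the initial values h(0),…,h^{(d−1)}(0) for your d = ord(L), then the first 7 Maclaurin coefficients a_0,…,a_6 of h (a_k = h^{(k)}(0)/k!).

f: a_k = -1, -1, -1/2, -1/6, -1/24, -1/120, -1/720, …
g: a_k = -2, 0, 16, 0, -64/3, 0, 512/45, …
Sym-product of L_f,L_g gives L₀ (≤ ord 2).
∫: right-multiply L₀ by Dx.
L = 17·Dx - 2·Dx^2 + Dx^3  (order 3).
h: a_k = 0, 2, 1, -5, -47/12, 161/60, 1121/360, …
ICs: h(0) = 0, h′(0) = 2, h′′(0) = 2.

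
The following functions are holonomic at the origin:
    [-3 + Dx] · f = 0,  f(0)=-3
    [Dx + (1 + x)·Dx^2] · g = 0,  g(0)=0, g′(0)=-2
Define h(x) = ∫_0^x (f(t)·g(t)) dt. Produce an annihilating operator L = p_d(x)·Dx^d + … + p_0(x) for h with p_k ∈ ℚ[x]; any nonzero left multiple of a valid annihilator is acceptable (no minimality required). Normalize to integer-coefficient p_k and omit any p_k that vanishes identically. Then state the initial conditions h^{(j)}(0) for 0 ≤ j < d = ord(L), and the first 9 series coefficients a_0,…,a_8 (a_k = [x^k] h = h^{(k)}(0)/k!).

f: a_k = -3, -9, -27/2, -27/2, -81/8, -243/40, -243/80, -729/560, -2187/4480, …
g: a_k = 0, -2, 1, -2/3, 1/2, -2/5, 1/3, -2/7, 1/4, …
h₀=f·g: eliminate ⇒ L₀, order ≤ 1·2.
Integrate: L := L₀·Dx.
L = (6 + 9·x)·Dx + (-5 - 6·x)·Dx^2 + (1 + x)·Dx^3  (order 3).
h: a_k = 0, 0, 3, 5, 5, 18/5, 83/40, 55/56, 57/140, …
ICs: h(0) = 0, h′(0) = 0, h′′(0) = 6.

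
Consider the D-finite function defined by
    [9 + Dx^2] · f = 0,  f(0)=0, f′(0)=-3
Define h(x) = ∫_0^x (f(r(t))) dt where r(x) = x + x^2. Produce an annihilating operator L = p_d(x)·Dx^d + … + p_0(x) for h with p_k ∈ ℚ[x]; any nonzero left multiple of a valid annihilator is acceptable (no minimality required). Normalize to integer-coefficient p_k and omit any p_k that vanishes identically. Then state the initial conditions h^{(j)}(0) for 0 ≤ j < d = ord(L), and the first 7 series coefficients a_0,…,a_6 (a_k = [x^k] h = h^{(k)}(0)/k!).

f: a_k = 0, -3, 0, 9/2, 0, -81/40, 0, …
Change of var in L_f (x↦r) gives L₀.
h=∫₀ˣh₀: take L = L₀·Dx.
L = (9 + 54·x + 108·x^2 + 72·x^3)·Dx - 2·Dx^2 + (1 + 2·x)·Dx^3  (order 3).
h: a_k = 0, 0, -3/2, -1, 9/8, 27/10, 153/80, …
ICs: h(0) = 0, h′(0) = 0, h′′(0) = -3.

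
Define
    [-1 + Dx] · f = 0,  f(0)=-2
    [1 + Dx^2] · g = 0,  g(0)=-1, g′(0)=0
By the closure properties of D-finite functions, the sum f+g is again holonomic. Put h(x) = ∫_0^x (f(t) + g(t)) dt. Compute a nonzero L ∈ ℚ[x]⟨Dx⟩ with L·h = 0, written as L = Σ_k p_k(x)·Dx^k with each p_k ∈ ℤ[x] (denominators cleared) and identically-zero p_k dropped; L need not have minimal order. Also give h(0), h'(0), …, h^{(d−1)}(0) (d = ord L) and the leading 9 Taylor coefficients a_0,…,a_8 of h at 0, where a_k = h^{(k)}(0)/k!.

f: a_k = -2, -2, -1, -1/3, -1/12, -1/60, -1/360, -1/2520, -1/20160, …
g: a_k = -1, 0, 1/2, 0, -1/24, 0, 1/720, 0, -1/40320, …
Sum ⇒ L₀ = lclm(L_f,L_g) in ℚ(x)⟨Dx⟩.
Integrate: L := L₀·Dx.
L = -Dx + Dx^2 - Dx^3 + Dx^4  (order 4).
h: a_k = 0, -3, -1, -1/6, -1/12, -1/40, -1/360, -1/5040, -1/20160, …
ICs: h(0) = 0, h′(0) = -3, h′′(0) = -2, h′′′(0) = -1.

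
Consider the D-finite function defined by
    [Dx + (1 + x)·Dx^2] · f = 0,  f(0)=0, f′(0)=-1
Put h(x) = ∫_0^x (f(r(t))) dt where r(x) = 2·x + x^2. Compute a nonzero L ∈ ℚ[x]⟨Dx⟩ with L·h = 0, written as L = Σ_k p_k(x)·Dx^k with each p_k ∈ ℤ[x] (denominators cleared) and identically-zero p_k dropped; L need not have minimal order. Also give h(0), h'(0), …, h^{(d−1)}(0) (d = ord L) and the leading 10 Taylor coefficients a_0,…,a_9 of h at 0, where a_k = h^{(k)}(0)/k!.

L = Dx^2 + (1 + x)·Dx^3  (order 3).
h: a_k = 0, 0, -1, 1/3, -1/6, 1/10, -1/15, 1/21, -1/28, 1/36, …
ICs: h(0) = 0, h′(0) = 0, h′′(0) = -2.

f: a_k = 0, -1, 1/2, -1/3, 1/4, -1/5, 1/6, -1/7, 1/8, -1/9, …
h₀=f(r): pull back L_f along r ⇒ L₀.
∫: right-multiply L₀ by Dx.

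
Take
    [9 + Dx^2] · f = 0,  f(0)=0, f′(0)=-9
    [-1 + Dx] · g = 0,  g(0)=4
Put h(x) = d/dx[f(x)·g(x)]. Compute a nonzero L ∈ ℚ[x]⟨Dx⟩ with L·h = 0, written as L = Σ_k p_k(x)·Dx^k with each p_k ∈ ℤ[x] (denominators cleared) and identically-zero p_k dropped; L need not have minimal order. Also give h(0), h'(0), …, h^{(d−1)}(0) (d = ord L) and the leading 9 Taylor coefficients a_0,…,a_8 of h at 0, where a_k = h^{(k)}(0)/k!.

L = 10 - 2·Dx + Dx^2  (order 2).
h: a_k = -36, -72, 108, 192, 6, -468/5, -166/5, 64/5, 639/70, …
ICs: h(0) = -36, h′(0) = -72.

f: a_k = 0, -9, 0, 27/2, 0, -243/40, 0, 729/560, 0, …
g: a_k = 4, 4, 2, 2/3, 1/6, 1/30, 1/180, 1/1260, 1/10080, …
Product ⇒ symmetric product L₀, ord ≤ 2.
Differentiate: ansatz ord ≤ ord L₀ ⇒ L.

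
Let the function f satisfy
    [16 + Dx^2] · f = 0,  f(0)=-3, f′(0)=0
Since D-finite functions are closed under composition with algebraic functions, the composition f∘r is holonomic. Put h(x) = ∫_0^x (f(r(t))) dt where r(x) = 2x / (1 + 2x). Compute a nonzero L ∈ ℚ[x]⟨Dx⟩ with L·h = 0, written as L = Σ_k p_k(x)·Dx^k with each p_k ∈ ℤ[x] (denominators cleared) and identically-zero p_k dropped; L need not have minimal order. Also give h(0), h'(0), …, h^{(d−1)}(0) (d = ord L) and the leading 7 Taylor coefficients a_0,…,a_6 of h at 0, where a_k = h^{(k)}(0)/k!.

L = 64·Dx + (4 + 24·x + 48·x^2 + 32·x^3)·Dx^2 + (1 + 8·x + 24·x^2 + 32·x^3 + 16·x^4)·Dx^3  (order 3).
h: a_k = 0, -3, 0, 32, -96, 128, 512/3, …
ICs: h(0) = 0, h′(0) = -3, h′′(0) = 0.

f: a_k = -3, 0, 24, 0, -32, 0, 256/15, …
Change of var in L_f (x↦r) gives L₀.
h=∫₀ˣh₀: take L = L₀·Dx.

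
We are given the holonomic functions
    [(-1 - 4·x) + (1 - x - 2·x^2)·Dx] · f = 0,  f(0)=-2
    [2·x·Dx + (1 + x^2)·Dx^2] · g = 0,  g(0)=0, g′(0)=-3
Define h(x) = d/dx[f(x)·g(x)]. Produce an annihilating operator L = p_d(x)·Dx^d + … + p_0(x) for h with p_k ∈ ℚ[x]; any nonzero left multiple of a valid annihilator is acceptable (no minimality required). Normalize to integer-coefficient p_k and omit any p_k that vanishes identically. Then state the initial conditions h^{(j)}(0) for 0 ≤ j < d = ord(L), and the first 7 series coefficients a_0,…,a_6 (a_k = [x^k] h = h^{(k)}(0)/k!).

f: a_k = -2, -2, -6, -10, -22, -42, -86, …
g: a_k = 0, -3, 0, 1, 0, -3/5, 0, …
h₀=f·g: eliminate ⇒ L₀, order ≤ 1·2.
Differentiate: ansatz ord ≤ ord L₀ ⇒ L.
L = (18 + 90·x^2 + 48·x^3 + 144·x^4) + (7 + 30·x + 27·x^2 + 82·x^3 + 48·x^4 + 96·x^5)·Dx + (-2 + x - 3·x^2 + 9·x^3 + 11·x^4 + 8·x^5 + 12·x^6)·Dx^2  (order 2).
h: a_k = 6, 12, 48, 112, 306, 3516/5, 8356/5, …
ICs: h(0) = 6, h′(0) = 12.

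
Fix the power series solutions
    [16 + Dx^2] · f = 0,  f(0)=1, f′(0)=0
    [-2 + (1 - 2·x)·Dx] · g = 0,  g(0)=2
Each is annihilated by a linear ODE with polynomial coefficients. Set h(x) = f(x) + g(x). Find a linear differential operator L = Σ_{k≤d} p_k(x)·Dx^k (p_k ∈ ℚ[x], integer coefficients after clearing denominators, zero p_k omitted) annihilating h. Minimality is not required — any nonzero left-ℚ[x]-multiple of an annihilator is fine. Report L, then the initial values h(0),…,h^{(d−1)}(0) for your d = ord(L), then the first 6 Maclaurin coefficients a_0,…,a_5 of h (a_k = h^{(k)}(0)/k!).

L = (-160 + 256·x - 256·x^2) + (48 - 224·x + 384·x^2 - 256·x^3)·Dx + (-10 + 16·x - 16·x^2)·Dx^2 + (3 - 14·x + 24·x^2 - 16·x^3)·Dx^3  (order 3).
h: a_k = 3, 4, 0, 16, 128/3, 64, …
ICs: h(0) = 3, h′(0) = 4, h′′(0) = 0.

f: a_k = 1, 0, -8, 0, 32/3, 0, …
g: a_k = 2, 4, 8, 16, 32, 64, …
Weyl lclm of L_f,L_g ⇒ L₀ (ord ≤ 3).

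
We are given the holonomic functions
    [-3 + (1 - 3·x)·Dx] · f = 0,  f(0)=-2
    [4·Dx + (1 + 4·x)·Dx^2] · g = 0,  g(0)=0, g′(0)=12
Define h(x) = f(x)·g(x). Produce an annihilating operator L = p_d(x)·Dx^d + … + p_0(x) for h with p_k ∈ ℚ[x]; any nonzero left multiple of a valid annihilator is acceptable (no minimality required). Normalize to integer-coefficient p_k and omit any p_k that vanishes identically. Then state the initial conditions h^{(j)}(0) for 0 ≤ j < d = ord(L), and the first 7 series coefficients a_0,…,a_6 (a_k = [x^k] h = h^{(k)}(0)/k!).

L = 12 + (2 + 36·x)·Dx + (-1 - x + 12·x^2)·Dx^2  (order 2).
h: a_k = 0, -24, -24, -200, -216, -9384/5, -7672/5, …
ICs: h(0) = 0, h′(0) = -24.

f: a_k = -2, -6, -18, -54, -162, -486, -1458, …
g: a_k = 0, 12, -24, 64, -192, 3072/5, -2048, …
Sym-product of L_f,L_g gives L₀ (≤ ord 2).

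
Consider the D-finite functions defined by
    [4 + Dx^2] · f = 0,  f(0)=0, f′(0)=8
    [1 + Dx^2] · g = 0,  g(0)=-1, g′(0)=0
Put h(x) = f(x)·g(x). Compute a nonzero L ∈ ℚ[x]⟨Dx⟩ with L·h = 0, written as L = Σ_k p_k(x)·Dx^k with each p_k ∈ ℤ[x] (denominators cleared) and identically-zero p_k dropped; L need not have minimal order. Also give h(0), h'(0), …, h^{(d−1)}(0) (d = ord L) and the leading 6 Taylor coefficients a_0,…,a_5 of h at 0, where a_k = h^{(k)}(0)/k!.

L = 9 + 10·Dx^2 + Dx^4  (order 4).
h: a_k = 0, -8, 0, 28/3, 0, -61/15, …
ICs: h(0) = 0, h′(0) = -8, h′′(0) = 0, h′′′(0) = 56.

f: a_k = 0, 8, 0, -16/3, 0, 16/15, …
g: a_k = -1, 0, 1/2, 0, -1/24, 0, …
h₀=f·g: eliminate ⇒ L₀, order ≤ 2·2.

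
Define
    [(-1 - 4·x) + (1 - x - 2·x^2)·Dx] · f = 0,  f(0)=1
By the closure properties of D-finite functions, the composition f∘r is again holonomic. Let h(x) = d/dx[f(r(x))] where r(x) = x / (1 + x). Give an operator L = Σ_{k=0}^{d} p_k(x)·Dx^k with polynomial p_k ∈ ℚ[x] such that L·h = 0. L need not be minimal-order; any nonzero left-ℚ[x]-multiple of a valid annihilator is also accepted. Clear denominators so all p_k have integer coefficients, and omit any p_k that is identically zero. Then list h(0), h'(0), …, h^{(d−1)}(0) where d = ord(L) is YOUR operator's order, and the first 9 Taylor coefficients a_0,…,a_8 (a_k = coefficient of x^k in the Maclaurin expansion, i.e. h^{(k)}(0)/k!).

L = (4 + 12·x + 36·x^2 + 20·x^3) + (-1 - 7·x - 9·x^2 + 7·x^3 + 10·x^4)·Dx  (order 1).
h: a_k = 1, 4, 0, 16, -20, 72, -140, 352, -756, …
ICs: h(0) = 1.

f: a_k = 1, 1, 3, 5, 11, 21, 43, 85, 171, …
Substitute x→r, Dx→(1/r')Dx; clear ⇒ L₀.
h₀' ⇒ L via d/dx closure of L₀.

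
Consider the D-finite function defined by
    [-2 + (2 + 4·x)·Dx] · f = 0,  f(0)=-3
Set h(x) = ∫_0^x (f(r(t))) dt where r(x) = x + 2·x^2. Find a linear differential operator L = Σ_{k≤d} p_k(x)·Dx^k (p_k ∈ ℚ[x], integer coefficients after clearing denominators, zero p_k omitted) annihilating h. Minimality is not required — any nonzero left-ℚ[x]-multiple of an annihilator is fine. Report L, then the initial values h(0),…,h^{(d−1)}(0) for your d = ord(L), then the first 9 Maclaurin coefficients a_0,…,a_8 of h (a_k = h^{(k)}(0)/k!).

L = (-1 - 4·x)·Dx + (1 + 2·x + 4·x^2)·Dx^2  (order 2).
h: a_k = 0, -3, -3/2, -3/2, 9/8, -9/40, -15/16, 171/112, -63/128, …
ICs: h(0) = 0, h′(0) = -3.

f: a_k = -3, -3, 3/2, -3/2, 15/8, -21/8, 63/16, -99/16, 1287/128, …
Substitute x→r, Dx→(1/r')Dx; clear ⇒ L₀.
∫: right-multiply L₀ by Dx.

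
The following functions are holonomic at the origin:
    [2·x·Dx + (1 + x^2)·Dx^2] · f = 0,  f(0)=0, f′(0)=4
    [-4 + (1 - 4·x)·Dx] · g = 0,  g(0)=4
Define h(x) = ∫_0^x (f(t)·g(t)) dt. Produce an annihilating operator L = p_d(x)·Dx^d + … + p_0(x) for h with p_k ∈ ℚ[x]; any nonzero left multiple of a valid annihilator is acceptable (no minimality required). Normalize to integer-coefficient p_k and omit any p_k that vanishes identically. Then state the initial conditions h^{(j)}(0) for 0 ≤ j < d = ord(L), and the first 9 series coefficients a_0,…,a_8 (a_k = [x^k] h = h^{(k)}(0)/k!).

f: a_k = 0, 4, 0, -4/3, 0, 4/5, 0, -4/7, 0, …
g: a_k = 4, 16, 64, 256, 1024, 4096, 16384, 65536, 262144, …
Sym-product of L_f,L_g gives L₀ (≤ ord 2).
h=∫h₀ ⇒ L = L₀·Dx.
L = 8·x·Dx + (8 - 2·x + 16·x^2)·Dx^2 + (-1 + 4·x - x^2 + 4·x^3)·Dx^3  (order 3).
h: a_k = 0, 0, 8, 64/3, 188/3, 3008/15, 30104/45, 240832/105, 842882/105, …
ICs: h(0) = 0, h′(0) = 0, h′′(0) = 16.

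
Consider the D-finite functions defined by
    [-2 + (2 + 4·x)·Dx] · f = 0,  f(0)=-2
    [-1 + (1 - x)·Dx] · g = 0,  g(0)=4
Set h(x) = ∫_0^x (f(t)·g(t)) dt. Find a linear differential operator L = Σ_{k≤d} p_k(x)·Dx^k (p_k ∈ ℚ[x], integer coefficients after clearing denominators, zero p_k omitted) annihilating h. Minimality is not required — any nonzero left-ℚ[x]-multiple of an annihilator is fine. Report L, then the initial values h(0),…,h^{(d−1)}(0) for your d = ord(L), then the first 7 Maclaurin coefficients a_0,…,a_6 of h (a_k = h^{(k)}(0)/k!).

L = (2 + x)·Dx + (-1 - x + 2·x^2)·Dx^2  (order 2).
h: a_k = 0, -8, -8, -4, -4, -11/5, -3, …
ICs: h(0) = 0, h′(0) = -8.

f: a_k = -2, -2, 1, -1, 5/4, -7/4, 21/8, …
g: a_k = 4, 4, 4, 4, 4, 4, 4, …
f·g: L₀ = L_f ⊗_s L_g, ord ≤ 1·1.
h=∫h₀ ⇒ L = L₀·Dx.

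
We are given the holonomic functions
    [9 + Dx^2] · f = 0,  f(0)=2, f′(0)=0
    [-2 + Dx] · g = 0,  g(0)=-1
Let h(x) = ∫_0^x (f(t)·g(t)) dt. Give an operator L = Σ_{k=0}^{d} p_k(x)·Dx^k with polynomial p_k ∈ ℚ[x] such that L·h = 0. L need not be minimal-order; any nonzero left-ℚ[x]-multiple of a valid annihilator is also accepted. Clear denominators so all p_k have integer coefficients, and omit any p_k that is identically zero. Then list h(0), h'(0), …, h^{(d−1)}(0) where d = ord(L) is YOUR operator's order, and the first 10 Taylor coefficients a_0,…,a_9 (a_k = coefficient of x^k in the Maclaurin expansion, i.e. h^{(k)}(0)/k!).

f: a_k = 2, 0, -9, 0, 27/4, 0, -81/40, 0, 729/2240, 0, …
g: a_k = -1, -2, -2, -4/3, -2/3, -4/15, -4/45, -8/315, -2/315, -4/2835, …
Sym-product of L_f,L_g gives L₀ (≤ ord 2).
h=∫h₀ ⇒ L = L₀·Dx.
L = 13·Dx - 4·Dx^2 + Dx^3  (order 3).
h: a_k = 0, -2, -2, 5/3, 23/6, 119/60, -61/180, -407/504, -3277/10080, 239/181440, …
ICs: h(0) = 0, h′(0) = -2, h′′(0) = -4.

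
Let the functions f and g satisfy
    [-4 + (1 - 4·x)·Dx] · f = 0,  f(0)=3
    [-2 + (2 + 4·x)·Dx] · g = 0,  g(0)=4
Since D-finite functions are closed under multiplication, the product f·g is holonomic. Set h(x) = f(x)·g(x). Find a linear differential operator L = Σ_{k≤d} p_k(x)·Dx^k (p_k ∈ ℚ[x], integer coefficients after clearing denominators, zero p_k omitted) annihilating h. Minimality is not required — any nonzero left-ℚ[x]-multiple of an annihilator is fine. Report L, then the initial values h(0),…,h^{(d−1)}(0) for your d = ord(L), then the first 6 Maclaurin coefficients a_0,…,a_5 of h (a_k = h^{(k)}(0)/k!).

L = (5 + 4·x) + (-1 + 2·x + 8·x^2)·Dx  (order 1).
h: a_k = 12, 60, 234, 942, 7521/2, 30105/2, …
ICs: h(0) = 12.

f: a_k = 3, 12, 48, 192, 768, 3072, …
g: a_k = 4, 4, -2, 2, -5/2, 7/2, …
L₀ := L_f ⊗_s L_g (sym. prod.), ord ≤ 1.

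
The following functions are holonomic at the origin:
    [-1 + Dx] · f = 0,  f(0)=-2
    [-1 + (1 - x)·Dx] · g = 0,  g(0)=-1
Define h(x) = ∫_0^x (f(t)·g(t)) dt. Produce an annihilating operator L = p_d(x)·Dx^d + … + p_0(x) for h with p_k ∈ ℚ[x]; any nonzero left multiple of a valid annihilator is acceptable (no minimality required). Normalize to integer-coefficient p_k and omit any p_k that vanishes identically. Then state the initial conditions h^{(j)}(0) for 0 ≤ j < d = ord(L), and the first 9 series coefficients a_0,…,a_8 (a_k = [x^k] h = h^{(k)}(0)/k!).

f: a_k = -2, -2, -1, -1/3, -1/12, -1/60, -1/360, -1/2520, -1/20160, …
g: a_k = -1, -1, -1, -1, -1, -1, -1, -1, -1, …
Sym-product of L_f,L_g gives L₀ (≤ ord 1).
h=∫₀ˣh₀: take L = L₀·Dx.
L = (2 - x)·Dx + (-1 + x)·Dx^2  (order 2).
h: a_k = 0, 2, 2, 5/3, 4/3, 13/12, 163/180, 1957/2520, 685/1008, …
ICs: h(0) = 0, h′(0) = 2.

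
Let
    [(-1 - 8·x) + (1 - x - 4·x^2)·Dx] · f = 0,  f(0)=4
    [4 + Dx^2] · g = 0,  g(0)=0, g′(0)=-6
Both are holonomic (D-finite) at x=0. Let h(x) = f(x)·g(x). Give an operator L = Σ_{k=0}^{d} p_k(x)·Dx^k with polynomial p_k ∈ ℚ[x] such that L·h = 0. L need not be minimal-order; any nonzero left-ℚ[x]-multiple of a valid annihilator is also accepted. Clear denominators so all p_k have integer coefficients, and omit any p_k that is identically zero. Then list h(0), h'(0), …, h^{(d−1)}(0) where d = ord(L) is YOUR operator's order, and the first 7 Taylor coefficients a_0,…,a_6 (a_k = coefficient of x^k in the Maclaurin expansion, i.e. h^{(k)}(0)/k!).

L = (4 + 4·x + 16·x^2) + (2 + 16·x)·Dx + (-1 + x + 4·x^2)·Dx^2  (order 2).
h: a_k = 0, -24, -24, -104, -200, -3096/5, -7096/5, …
ICs: h(0) = 0, h′(0) = -24.

f: a_k = 4, 4, 20, 36, 116, 260, 724, …
g: a_k = 0, -6, 0, 4, 0, -4/5, 0, …
f·g: L₀ = L_f ⊗_s L_g, ord ≤ 1·2.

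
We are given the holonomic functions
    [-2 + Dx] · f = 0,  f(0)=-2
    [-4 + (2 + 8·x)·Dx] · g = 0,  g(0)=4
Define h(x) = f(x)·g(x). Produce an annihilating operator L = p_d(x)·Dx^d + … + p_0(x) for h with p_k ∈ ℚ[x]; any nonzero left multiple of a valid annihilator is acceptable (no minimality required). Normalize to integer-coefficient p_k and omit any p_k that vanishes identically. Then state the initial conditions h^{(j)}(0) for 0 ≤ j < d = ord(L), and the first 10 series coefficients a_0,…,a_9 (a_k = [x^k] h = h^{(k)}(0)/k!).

L = (-4 - 8·x) + (1 + 4·x)·Dx  (order 1).
h: a_k = -8, -32, -32, -128/3, 64/3, -1792/15, 15616/45, -355328/315, 1175296/315, -35750912/2835, …
ICs: h(0) = -8.

f: a_k = -2, -4, -4, -8/3, -4/3, -8/15, -8/45, -16/315, -4/315, -8/2835, …
g: a_k = 4, 8, -8, 16, -40, 112, -336, 1056, -3432, 11440, …
L₀ := L_f ⊗_s L_g (sym. prod.), ord ≤ 1.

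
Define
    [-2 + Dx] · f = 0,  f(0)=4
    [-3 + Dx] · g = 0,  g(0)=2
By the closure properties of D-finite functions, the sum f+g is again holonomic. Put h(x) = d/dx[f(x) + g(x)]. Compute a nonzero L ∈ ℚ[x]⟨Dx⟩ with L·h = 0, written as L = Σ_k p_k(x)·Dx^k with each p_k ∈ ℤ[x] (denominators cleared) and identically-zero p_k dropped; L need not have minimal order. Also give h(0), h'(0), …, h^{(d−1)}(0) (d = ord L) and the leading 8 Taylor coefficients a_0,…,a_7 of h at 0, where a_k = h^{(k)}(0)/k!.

L = 6 - 5·Dx + Dx^2  (order 2).
h: a_k = 14, 34, 43, 113/3, 307/12, 857/60, 2443/360, 7073/2520, …
ICs: h(0) = 14, h′(0) = 34.

f: a_k = 4, 8, 8, 16/3, 8/3, 16/15, 16/45, 32/315, …
g: a_k = 2, 6, 9, 9, 27/4, 81/20, 81/40, 243/280, …
Weyl lclm of L_f,L_g ⇒ L₀ (ord ≤ 2).
Derive L from L₀ (diff closure).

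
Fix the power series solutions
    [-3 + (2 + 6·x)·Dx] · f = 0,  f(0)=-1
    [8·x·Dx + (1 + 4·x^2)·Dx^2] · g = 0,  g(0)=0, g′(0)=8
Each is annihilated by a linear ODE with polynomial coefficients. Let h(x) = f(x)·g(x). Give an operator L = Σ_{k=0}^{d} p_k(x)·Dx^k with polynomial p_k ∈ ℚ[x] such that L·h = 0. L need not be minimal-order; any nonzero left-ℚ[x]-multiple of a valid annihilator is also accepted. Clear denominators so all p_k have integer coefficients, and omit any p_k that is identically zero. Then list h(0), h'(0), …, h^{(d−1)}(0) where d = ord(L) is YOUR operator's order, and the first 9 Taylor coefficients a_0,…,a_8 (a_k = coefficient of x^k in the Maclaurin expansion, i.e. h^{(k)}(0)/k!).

f: a_k = -1, -3/2, 9/8, -27/16, 405/128, -1701/256, 15309/1024, -72171/2048, 2814669/32768, …
g: a_k = 0, 8, 0, -32/3, 0, 128/5, 0, -512/7, 0, …
Sym-product of L_f,L_g gives L₀ (≤ ord 2).
L = (27 - 48·x - 36·x^2) + (-12 - 4·x + 144·x^2 + 144·x^3)·Dx + (4 + 24·x + 52·x^2 + 96·x^3 + 144·x^4)·Dx^2  (order 2).
h: a_k = 0, -8, -12, 59/3, 5/2, -983/80, -11769/160, 841319/4480, -1294977/8960, …
ICs: h(0) = 0, h′(0) = -8.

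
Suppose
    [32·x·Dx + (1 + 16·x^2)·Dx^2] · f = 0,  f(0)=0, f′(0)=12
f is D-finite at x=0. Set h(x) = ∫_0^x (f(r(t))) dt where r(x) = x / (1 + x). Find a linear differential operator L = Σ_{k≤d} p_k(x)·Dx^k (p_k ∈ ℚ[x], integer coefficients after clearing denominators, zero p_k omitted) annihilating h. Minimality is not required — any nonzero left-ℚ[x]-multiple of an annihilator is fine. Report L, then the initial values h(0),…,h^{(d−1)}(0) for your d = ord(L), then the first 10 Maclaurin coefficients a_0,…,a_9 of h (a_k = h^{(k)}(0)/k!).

f: a_k = 0, 12, 0, -64, 0, 3072/5, 0, -49152/7, 0, 262144/3, …
Substitute x→r, Dx→(1/r')Dx; clear ⇒ L₀.
h=∫h₀ ⇒ L = L₀·Dx.
L = (2 + 34·x)·Dx^2 + (1 + 2·x + 17·x^2)·Dx^3  (order 3).
h: a_k = 0, 0, 6, -4, -13, 36, 202/5, -2444/7, 2181/14, 3220, …
ICs: h(0) = 0, h′(0) = 0, h′′(0) = 12.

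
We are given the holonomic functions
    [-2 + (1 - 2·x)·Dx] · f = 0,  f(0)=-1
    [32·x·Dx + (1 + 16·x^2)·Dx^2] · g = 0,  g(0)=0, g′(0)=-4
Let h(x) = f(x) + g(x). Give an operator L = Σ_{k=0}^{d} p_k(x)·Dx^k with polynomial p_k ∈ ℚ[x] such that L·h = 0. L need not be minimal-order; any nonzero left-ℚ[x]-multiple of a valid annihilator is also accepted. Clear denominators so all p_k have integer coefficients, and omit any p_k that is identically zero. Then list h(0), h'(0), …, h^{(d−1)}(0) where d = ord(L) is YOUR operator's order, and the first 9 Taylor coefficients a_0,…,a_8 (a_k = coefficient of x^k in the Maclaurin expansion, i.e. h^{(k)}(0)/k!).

L = (-32 + 256·x + 1536·x^2)·Dx + (14 - 32·x - 160·x^2 + 1536·x^3)·Dx^2 + (-1 - 6·x - 96·x^3 + 256·x^4)·Dx^3  (order 3).
h: a_k = -1, -6, -4, 40/3, -16, -1184/5, -64, 15488/7, -256, …
ICs: h(0) = -1, h′(0) = -6, h′′(0) = -8.

f: a_k = -1, -2, -4, -8, -16, -32, -64, -128, -256, …
g: a_k = 0, -4, 0, 64/3, 0, -1024/5, 0, 16384/7, 0, …
f+g: L₀ = lclm(L_f,L_g), ord ≤ 1+2.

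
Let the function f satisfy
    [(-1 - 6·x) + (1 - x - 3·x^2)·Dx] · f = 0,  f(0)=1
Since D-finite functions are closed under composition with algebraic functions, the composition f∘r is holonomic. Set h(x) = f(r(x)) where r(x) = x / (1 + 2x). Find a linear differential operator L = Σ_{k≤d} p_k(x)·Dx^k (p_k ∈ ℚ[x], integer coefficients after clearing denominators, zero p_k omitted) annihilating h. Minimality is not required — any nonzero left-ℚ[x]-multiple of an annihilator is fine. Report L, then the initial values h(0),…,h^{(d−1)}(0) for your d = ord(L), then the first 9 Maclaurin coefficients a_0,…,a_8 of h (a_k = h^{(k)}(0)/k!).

L = (1 + 8·x) + (-1 - 5·x - 5·x^2 + 2·x^3)·Dx  (order 1).
h: a_k = 1, 1, 2, -5, 17, -56, 185, -611, 2018, …
ICs: h(0) = 1.

f: a_k = 1, 1, 4, 7, 19, 40, 97, 217, 508, …
Change of var in L_f (x↦r) gives L₀.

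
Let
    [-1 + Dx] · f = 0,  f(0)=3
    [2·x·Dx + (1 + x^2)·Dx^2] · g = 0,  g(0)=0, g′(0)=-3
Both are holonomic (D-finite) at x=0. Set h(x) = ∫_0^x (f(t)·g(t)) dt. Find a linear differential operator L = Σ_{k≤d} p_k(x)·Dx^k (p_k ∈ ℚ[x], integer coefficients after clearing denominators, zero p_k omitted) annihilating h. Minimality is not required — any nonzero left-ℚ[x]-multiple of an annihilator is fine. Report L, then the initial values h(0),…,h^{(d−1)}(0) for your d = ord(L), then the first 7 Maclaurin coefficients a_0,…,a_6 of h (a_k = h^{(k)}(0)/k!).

L = (1 - 2·x + x^2)·Dx + (-2 + 2·x - 2·x^2)·Dx^2 + (1 + x^2)·Dx^3  (order 3).
h: a_k = 0, 0, -9/2, -3, -3/8, 3/10, -9/80, …
ICs: h(0) = 0, h′(0) = 0, h′′(0) = -9.

f: a_k = 3, 3, 3/2, 1/2, 1/8, 1/40, 1/240, …
g: a_k = 0, -3, 0, 1, 0, -3/5, 0, …
Product ⇒ symmetric product L₀, ord ≤ 2.
h=∫h₀ ⇒ L = L₀·Dx.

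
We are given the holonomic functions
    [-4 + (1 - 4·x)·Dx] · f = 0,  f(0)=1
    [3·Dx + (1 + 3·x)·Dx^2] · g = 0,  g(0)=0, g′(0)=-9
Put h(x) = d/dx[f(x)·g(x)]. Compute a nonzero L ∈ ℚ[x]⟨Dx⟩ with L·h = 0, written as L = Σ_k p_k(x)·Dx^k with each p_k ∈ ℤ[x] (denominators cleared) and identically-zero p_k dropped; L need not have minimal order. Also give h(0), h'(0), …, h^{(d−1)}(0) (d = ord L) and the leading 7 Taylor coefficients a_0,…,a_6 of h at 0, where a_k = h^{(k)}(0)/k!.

L = 48 + (6 + 60·x)·Dx + (-1 + x + 12·x^2)·Dx^2  (order 2).
h: a_k = -9, -45, -351, -1629, -8874, -202041/5, -975663/5, …
ICs: h(0) = -9, h′(0) = -45.

f: a_k = 1, 4, 16, 64, 256, 1024, 4096, …
g: a_k = 0, -9, 27/2, -27, 243/4, -729/5, 729/2, …
h₀=f·g: eliminate ⇒ L₀, order ≤ 1·2.
Differentiate: ansatz ord ≤ ord L₀ ⇒ L.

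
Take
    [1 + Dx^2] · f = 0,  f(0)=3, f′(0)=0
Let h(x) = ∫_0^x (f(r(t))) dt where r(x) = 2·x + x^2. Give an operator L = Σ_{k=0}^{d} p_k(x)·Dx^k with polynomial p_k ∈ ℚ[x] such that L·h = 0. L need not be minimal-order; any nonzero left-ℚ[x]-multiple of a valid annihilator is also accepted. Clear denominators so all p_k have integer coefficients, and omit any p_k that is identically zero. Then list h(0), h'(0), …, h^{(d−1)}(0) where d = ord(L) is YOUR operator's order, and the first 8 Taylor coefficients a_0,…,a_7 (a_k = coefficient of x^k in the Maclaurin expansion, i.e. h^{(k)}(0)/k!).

f: a_k = 3, 0, -3/2, 0, 1/8, 0, -1/240, 0, …
Substitute x→r, Dx→(1/r')Dx; clear ⇒ L₀.
h=∫h₀ ⇒ L = L₀·Dx.
L = (4 + 12·x + 12·x^2 + 4·x^3)·Dx - Dx^2 + (1 + x)·Dx^3  (order 3).
h: a_k = 0, 3, 0, -2, -3/2, 1/10, 2/3, 41/105, …
ICs: h(0) = 0, h′(0) = 3, h′′(0) = 0.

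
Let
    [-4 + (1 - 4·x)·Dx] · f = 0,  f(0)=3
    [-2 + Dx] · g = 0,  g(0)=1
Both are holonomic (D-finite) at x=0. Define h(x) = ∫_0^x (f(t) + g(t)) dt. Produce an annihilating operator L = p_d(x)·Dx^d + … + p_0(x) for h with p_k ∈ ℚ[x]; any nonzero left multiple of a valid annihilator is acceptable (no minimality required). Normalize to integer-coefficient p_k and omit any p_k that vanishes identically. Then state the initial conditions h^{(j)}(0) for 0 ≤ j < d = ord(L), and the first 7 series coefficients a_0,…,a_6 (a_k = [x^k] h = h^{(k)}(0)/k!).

f: a_k = 3, 12, 48, 192, 768, 3072, 12288, …
g: a_k = 1, 2, 2, 4/3, 2/3, 4/15, 4/45, …
f+g: L₀ = lclm(L_f,L_g), ord ≤ 1+1.
Integrate: L := L₀·Dx.
L = (-24 - 32·x)·Dx + (14 + 16·x - 32·x^2)·Dx^2 + (-1 + 16·x^2)·Dx^3  (order 3).
h: a_k = 0, 4, 7, 50/3, 145/3, 2306/15, 23042/45, …
ICs: h(0) = 0, h′(0) = 4, h′′(0) = 14.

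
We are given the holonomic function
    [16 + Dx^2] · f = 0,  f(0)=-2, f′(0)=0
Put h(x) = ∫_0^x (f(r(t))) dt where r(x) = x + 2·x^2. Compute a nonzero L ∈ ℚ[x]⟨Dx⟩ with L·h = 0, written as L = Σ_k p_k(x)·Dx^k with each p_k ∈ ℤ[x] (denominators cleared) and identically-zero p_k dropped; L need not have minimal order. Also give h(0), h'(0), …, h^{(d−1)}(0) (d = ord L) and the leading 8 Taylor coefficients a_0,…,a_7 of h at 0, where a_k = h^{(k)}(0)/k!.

f: a_k = -2, 0, 16, 0, -64/3, 0, 512/45, 0, …
h₀=f(r): pull back L_f along r ⇒ L₀.
Integrate: L := L₀·Dx.
L = (16 + 192·x + 768·x^2 + 1024·x^3)·Dx - 4·Dx^2 + (1 + 4·x)·Dx^3  (order 3).
h: a_k = 0, -2, 0, 16/3, 16, 128/15, -256/9, -22528/315, …
ICs: h(0) = 0, h′(0) = -2, h′′(0) = 0.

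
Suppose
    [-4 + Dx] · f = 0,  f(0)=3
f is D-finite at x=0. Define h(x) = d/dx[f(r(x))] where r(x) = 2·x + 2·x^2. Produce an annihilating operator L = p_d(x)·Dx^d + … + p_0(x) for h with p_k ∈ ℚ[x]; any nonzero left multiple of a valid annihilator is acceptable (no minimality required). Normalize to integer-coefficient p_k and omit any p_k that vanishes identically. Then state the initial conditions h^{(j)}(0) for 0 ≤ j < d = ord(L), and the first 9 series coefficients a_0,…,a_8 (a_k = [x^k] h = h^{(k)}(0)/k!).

L = (10 + 32·x + 32·x^2) + (-1 - 2·x)·Dx  (order 1).
h: a_k = 24, 240, 1344, 5504, 18176, 255488/5, 378880/3, 29462528/105, 59772928/105, …
ICs: h(0) = 24.

f: a_k = 3, 12, 24, 32, 32, 128/5, 256/15, 1024/105, 512/105, …
f∘r: x↦r, Dx↦Dx/r' in L_f ⇒ L₀.
h₀' ⇒ L via d/dx closure of L₀.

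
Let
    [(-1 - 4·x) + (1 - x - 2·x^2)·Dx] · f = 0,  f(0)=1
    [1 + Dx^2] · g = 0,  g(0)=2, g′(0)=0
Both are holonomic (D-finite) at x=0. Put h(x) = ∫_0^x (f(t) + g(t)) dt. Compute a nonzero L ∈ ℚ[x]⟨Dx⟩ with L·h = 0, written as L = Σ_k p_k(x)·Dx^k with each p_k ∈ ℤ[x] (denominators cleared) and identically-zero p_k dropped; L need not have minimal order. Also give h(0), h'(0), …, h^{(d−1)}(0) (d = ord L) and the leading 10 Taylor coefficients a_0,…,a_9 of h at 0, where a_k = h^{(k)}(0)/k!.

f: a_k = 1, 1, 3, 5, 11, 21, 43, 85, 171, 341, …
g: a_k = 2, 0, -1, 0, 1/12, 0, -1/360, 0, 1/20160, 0, …
L₀ := lclm(L_f,L_g); ord L₀ ≤ 1+2.
h=∫h₀ ⇒ L = L₀·Dx.
L = (31 + 146·x + 133·x^2 + 184·x^3 + 20·x^4 + 16·x^5)·Dx + (-7 - 3·x + 3·x^2 + 37·x^3 + 42·x^4 + 12·x^5 + 8·x^6)·Dx^2 + (31 + 146·x + 133·x^2 + 184·x^3 + 20·x^4 + 16·x^5)·Dx^3 + (-7 - 3·x + 3·x^2 + 37·x^3 + 42·x^4 + 12·x^5 + 8·x^6)·Dx^4  (order 4).
h: a_k = 0, 3, 1/2, 2/3, 5/4, 133/60, 7/2, 15479/2520, 85/8, 3447361/181440, …
ICs: h(0) = 0, h′(0) = 3, h′′(0) = 1, h′′′(0) = 4.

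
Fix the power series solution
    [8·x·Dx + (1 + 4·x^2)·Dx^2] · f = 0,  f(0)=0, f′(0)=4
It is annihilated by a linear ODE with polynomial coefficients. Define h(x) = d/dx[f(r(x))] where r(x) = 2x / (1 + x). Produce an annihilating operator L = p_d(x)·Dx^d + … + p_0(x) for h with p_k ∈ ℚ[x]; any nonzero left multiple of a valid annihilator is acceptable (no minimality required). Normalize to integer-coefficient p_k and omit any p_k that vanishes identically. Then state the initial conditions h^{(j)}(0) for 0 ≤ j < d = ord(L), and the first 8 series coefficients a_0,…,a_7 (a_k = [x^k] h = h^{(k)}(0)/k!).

L = (2 + 34·x) + (1 + 2·x + 17·x^2)·Dx  (order 1).
h: a_k = 8, -16, -104, 480, 808, -9776, 5816, 154560, …
ICs: h(0) = 8.

f: a_k = 0, 4, 0, -16/3, 0, 64/5, 0, -256/7, …
Substitute x→r, Dx→(1/r')Dx; clear ⇒ L₀.
Differentiate: ansatz ord ≤ ord L₀ ⇒ L.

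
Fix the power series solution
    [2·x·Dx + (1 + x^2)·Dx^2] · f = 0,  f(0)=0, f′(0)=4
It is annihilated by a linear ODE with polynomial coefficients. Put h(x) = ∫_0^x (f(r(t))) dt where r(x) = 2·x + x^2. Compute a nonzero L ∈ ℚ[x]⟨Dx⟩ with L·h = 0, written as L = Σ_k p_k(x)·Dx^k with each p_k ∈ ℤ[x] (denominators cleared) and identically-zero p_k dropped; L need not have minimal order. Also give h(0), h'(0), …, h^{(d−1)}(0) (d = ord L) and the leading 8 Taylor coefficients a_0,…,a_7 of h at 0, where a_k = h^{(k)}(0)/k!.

L = (-1 + 8·x + 16·x^2 + 12·x^3 + 3·x^4)·Dx^2 + (1 + x + 4·x^2 + 8·x^3 + 5·x^4 + x^5)·Dx^3  (order 3).
h: a_k = 0, 0, 4, 4/3, -8/3, -16/5, 44/15, 188/21, …
ICs: h(0) = 0, h′(0) = 0, h′′(0) = 8.

f: a_k = 0, 4, 0, -4/3, 0, 4/5, 0, -4/7, …
Change of var in L_f (x↦r) gives L₀.
h=∫h₀ ⇒ L = L₀·Dx.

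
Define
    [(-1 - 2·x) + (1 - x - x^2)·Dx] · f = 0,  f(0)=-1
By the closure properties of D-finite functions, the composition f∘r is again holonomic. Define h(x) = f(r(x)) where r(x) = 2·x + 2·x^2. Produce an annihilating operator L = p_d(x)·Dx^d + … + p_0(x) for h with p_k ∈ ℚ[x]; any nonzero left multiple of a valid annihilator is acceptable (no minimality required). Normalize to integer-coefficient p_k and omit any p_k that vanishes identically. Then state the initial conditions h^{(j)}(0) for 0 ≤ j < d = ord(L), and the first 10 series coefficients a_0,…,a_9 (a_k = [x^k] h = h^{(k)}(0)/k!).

f: a_k = -1, -1, -2, -3, -5, -8, -13, -21, -34, -55, …
L₀ from L_f via x↦r, Dx↦r'^{-1}Dx.
L = (2 + 12·x + 24·x^2 + 16·x^3) + (-1 + 2·x + 6·x^2 + 8·x^3 + 4·x^4)·Dx  (order 1).
h: a_k = -1, -2, -10, -40, -160, -648, -2616, -10560, -42640, -172160, …
ICs: h(0) = -1.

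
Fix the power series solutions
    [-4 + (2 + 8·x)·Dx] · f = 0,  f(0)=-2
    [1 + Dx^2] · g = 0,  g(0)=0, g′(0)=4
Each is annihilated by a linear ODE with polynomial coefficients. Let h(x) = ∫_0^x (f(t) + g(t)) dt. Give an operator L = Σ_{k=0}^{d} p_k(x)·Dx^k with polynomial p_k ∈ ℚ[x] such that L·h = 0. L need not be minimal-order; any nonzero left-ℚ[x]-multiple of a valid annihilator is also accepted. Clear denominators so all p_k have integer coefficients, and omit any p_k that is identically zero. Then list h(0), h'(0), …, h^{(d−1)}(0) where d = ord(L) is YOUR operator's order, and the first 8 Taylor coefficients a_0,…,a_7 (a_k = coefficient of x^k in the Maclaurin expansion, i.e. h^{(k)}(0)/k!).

f: a_k = -2, -4, 4, -8, 20, -56, 168, -528, …
g: a_k = 0, 4, 0, -2/3, 0, 1/30, 0, -1/1260, …
L₀ := lclm(L_f,L_g); ord L₀ ≤ 1+2.
h=∫h₀ ⇒ L = L₀·Dx.
L = (-26 - 16·x - 32·x^2)·Dx + (-3 - 4·x + 48·x^2 + 64·x^3)·Dx^2 + (-26 - 16·x - 32·x^2)·Dx^3 + (-3 - 4·x + 48·x^2 + 64·x^3)·Dx^4  (order 4).
h: a_k = 0, -2, 0, 4/3, -13/6, 4, -1679/180, 24, …
ICs: h(0) = 0, h′(0) = -2, h′′(0) = 0, h′′′(0) = 8.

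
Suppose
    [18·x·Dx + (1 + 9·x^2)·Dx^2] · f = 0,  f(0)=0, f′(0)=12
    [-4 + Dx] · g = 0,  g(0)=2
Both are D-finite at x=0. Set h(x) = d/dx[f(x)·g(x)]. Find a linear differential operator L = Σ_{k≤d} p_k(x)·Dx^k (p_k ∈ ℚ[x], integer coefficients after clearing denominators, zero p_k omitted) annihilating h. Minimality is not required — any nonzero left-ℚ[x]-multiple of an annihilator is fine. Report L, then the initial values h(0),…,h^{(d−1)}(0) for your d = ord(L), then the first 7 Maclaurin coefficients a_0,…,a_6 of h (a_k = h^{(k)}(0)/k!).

L = (-4 - 288·x + 1548·x^2 - 2592·x^3 + 2592·x^4) + (-7 + 108·x - 531·x^2 + 972·x^3 - 1296·x^4)·Dx + (2 - 9·x + 36·x^2 - 81·x^3 + 162·x^4)·Dx^2  (order 2).
h: a_k = 24, 192, 360, -128, 344, 5952, -2152/15, …
ICs: h(0) = 24, h′(0) = 192.

f: a_k = 0, 12, 0, -36, 0, 972/5, 0, …
g: a_k = 2, 8, 16, 64/3, 64/3, 256/15, 512/45, …
L₀ := L_f ⊗_s L_g (sym. prod.), ord ≤ 2.
h=h₀': d/dx-closure on L₀ ⇒ L.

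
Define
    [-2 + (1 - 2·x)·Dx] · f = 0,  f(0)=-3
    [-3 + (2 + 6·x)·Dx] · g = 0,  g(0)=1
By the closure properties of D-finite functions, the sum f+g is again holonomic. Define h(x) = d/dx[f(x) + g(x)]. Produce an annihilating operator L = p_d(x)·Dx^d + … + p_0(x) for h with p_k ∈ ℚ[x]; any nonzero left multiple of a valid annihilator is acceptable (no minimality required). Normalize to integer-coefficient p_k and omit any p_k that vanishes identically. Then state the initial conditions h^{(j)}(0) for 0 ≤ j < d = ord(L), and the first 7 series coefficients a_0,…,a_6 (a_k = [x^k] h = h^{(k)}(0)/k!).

f: a_k = -3, -6, -12, -24, -48, -96, -192, …
g: a_k = 1, 3/2, -9/8, 27/16, -405/128, 1701/256, -15309/1024, …
h₀=f+g: left-lcm gives L₀, ord ≤ 2.
Differentiate: ansatz ord ≤ ord L₀ ⇒ L.
L = (-252 - 216·x) + (-69 - 684·x - 756·x^2)·Dx + (22 + 58·x - 96·x^2 - 216·x^3)·Dx^2  (order 2).
h: a_k = -9/2, -105/4, -1071/16, -6549/32, -114375/256, -635751/512, -4999827/2048, …
ICs: h(0) = -9/2, h′(0) = -105/4.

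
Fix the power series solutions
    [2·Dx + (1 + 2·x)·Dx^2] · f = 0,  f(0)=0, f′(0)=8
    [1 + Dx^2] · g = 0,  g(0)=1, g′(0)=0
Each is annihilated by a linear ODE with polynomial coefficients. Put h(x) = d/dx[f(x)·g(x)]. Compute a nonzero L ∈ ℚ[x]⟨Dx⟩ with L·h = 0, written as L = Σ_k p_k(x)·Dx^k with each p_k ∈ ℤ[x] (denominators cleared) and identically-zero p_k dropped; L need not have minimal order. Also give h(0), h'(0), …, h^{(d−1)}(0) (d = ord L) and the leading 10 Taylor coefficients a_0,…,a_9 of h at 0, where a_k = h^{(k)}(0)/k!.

f: a_k = 0, 8, -8, 32/3, -16, 128/5, -128/3, 512/7, -128, 2048/9, …
g: a_k = 1, 0, -1/2, 0, 1/24, 0, -1/720, 0, 1/40320, 0, …
Sym-product of L_f,L_g gives L₀ (≤ ord 4).
Derive L from L₀ (diff closure).
L = (-52 - 31·x - 87·x^2 - 96·x^3 - 8·x^4 + 48·x^5 + 16·x^6) + (-33 - 98·x - 80·x^2 + 80·x^4 + 32·x^5)·Dx + (-55 - 46·x - 110·x^2 - 96·x^3 + 32·x^4 + 96·x^5 + 32·x^6)·Dx^2 + (-33 - 98·x - 80·x^2 + 80·x^4 + 32·x^5)·Dx^3 + (-3 - 15·x - 23·x^2 + 40·x^4 + 48·x^5 + 16·x^6)·Dx^4  (order 4).
h: a_k = 8, -16, 20, -48, 103, -210, 12763/30, -38636/45, 2903587/1680, -1750673/504, …
ICs: h(0) = 8, h′(0) = -16, h′′(0) = 40, h′′′(0) = -288.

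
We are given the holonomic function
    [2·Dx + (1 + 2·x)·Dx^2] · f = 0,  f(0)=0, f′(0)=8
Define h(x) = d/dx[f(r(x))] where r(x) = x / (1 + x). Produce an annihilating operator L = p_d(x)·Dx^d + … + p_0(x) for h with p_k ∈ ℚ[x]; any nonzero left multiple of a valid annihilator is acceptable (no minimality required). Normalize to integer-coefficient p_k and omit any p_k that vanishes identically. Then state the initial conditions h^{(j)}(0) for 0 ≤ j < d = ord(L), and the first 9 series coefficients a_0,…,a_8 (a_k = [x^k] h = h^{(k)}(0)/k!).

L = (4 + 6·x) + (1 + 4·x + 3·x^2)·Dx  (order 1).
h: a_k = 8, -32, 104, -320, 968, -2912, 8744, -26240, 78728, …
ICs: h(0) = 8.

f: a_k = 0, 8, -8, 32/3, -16, 128/5, -128/3, 512/7, -128, …
Change of var in L_f (x↦r) gives L₀.
Differentiate: ansatz ord ≤ ord L₀ ⇒ L.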